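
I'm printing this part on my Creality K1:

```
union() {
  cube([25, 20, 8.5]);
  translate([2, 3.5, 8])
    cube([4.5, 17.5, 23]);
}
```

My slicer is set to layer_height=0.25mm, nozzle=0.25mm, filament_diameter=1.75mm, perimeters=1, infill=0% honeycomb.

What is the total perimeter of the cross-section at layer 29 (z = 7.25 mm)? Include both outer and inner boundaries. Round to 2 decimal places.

90.00 mm

At z = 7.25 mm: the 25×20 cube contributes its full rectangle (perimeter 90.00 mm); the cube at (2, 3.5) does not reach this height (z outside [8, 31]); Combining (union): only the 25×20 cube is present, so the union is just that shape — boundary = 90.00 mm. Overall, the cross-section is a single solid region. Total boundary length (outer) = 90.00 mm.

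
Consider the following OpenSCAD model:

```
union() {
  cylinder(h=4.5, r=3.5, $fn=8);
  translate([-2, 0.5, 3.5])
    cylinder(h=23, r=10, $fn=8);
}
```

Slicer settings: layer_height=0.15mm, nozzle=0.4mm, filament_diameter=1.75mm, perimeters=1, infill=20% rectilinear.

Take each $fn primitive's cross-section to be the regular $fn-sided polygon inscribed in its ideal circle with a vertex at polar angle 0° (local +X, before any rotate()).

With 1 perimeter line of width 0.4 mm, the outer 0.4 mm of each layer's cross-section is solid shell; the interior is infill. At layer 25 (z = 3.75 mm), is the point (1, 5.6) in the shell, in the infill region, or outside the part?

infill

At z = 3.75 mm: the cylinder: section is a regular 8-gon, circumradius r=3.5; the r=10 cylinder at (-2, 0.5) contributes a regular 8-gon of circumradius 10; Merging all regions: the r=3.5 cylinder lies entirely inside the r=10 cylinder at (-2, 0.5), so the union is just the r=10 cylinder at (-2, 0.5) — 1 connected region. Overall, the cross-section is a single solid region. The nearest boundary edge runs (-2.00, 10.50)→(5.07, 7.57); distance from the point to it = 3.38 mm. The point is inside the cross-section and 3.38 mm from the nearest boundary — more than the 0.4 mm shell width (1 × 0.4), so it's in the infill interior.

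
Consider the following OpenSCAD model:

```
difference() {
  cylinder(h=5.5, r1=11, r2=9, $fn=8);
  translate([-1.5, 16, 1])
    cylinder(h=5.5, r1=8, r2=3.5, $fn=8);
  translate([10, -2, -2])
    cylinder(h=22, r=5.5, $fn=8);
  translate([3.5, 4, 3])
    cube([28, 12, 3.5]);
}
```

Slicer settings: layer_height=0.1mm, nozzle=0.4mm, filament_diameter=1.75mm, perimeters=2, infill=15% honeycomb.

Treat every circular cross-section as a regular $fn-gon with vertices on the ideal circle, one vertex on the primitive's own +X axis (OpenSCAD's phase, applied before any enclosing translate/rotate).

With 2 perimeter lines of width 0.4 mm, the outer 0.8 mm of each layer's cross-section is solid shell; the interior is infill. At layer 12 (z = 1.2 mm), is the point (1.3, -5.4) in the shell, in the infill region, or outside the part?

At z = 1.2 mm: the cone contributes a regular 8-gon of circumradius 10.564 (interpolated between r1=11 and r2=9 at t=0.218); the cone at (-1.5, 16) contributes a regular 8-gon of circumradius 7.836 (interpolated between r1=8 and r2=3.5 at t=0.036); the r=5.5 cylinder at (10, -2) contributes a regular 8-gon of circumradius 5.5; the cube at (3.5, 4) is absent (z outside [3, 6.5]); Subtracting the remaining from the first: starting from the cone, the cone at (-1.5, 16) partially overlaps it — only the 6.49 mm² overlap (of its 173.69 mm²) is removed, clipping the outline; the r=5.5 cylinder at (10, -2) partially overlaps it — only the 36.08 mm² overlap (of its 85.56 mm²) is removed, clipping the outline — 1 connected region. Overall, the cross-section is a single solid region. The nearest boundary edge runs (4.50, -2.00)→(6.11, -5.89); distance from the point to it = 4.26 mm. The point is inside the cross-section and 4.26 mm from the nearest boundary — more than the 0.8 mm shell width (2 × 0.4), so it's in the infill interior.

infill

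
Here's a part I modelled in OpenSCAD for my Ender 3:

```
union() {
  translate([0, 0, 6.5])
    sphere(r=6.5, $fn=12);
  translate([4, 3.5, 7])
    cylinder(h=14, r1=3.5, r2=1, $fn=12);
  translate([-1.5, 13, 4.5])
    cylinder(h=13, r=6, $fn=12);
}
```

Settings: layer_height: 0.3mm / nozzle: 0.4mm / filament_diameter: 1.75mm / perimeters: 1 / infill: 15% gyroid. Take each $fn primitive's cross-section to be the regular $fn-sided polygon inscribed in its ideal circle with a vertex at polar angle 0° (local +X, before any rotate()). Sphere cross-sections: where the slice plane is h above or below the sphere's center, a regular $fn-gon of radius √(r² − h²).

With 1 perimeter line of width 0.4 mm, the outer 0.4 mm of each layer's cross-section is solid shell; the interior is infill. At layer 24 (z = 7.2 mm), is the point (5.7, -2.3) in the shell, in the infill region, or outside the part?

At z = 7.2 mm: the r=6.5 sphere slices to a regular 12-gon of circumradius 6.462 (√(r²−h²) with h=0.7 from center); the cone at (4, 3.5) contributes a regular 12-gon of circumradius 3.464 (interpolated between r1=3.5 and r2=1 at t=0.014); the r=6 cylinder at (-1.5, 13) contributes a regular 12-gon of circumradius 6; Combining (union): the regions partially overlap (shared area 22.59 mm²), so overlapping operands fuse into one piece — 2 connected regions. Overall, the cross-section has 2 separate islands. The nearest boundary edge runs (6.46, 0.00)→(5.60, -3.23); distance from the point to it = 0.14 mm. (Shell/infill is judged within the island containing the point — the largest one.) The point is inside the cross-section, 0.14 mm from the nearest boundary — within the 0.4 mm shell band (1 × 0.4).

shell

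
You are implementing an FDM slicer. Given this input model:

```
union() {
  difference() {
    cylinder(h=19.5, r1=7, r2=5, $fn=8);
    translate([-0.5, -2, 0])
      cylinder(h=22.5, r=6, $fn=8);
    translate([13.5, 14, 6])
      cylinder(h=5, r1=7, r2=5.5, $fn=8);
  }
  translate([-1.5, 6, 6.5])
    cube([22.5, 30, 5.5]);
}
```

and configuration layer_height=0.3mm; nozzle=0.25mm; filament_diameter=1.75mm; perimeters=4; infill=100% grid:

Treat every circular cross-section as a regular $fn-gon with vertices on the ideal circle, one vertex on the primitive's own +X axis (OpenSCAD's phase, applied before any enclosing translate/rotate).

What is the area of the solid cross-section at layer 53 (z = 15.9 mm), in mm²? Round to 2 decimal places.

At z = 15.9 mm: the cone contributes a regular 8-gon of circumradius 5.369 (interpolated between r1=7 and r2=5 at t=0.815) (area = (8/2)·5.369²·sin(360°/8) = 81.54 mm²); the r=6 cylinder at (-0.5, -2) gives a regular 8-gon of circumradius 6 (constant along its height) (area = (8/2)·6.000²·sin(360°/8) = 101.82 mm²); the cone at (13.5, 14) is not intersected at this z (z outside [6, 11]); Taking the first minus the rest: starting from the cone (81.54 mm²), the r=6 cylinder at (-0.5, -2) partially overlaps it — only the 68.34 mm² overlap (of its 101.82 mm²) is removed, clipping the outline — area = 13.20 mm²; the cube at (-1.5, 6) is not intersected at this z (z outside [6.5, 12]); Combining (union): only that combined region is present, so the union is just that shape — area = 13.20 mm². Overall, the cross-section is a single solid region. Net area = 13.20 mm².

13.20 mm²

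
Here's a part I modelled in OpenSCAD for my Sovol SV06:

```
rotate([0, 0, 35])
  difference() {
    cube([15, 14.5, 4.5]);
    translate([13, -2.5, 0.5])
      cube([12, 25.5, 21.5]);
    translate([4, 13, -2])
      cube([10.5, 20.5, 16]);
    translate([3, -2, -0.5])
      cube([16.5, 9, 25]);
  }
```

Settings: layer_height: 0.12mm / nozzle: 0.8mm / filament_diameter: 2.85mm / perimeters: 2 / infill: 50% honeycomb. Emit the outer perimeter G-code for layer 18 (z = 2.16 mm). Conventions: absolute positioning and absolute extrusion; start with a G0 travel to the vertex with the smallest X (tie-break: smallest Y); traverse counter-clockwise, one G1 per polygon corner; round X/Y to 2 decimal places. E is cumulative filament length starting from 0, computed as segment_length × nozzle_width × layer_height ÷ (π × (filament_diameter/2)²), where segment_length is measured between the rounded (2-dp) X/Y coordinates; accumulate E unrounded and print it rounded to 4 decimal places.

G0 X-8.32 Y11.88 Z2.16
G1 X0.00 Y0.00 E0.2183
G1 X2.46 Y1.72 E0.2634
G1 X-1.56 Y7.45 E0.3688
G1 X6.63 Y13.19 E0.5193
G1 X3.19 Y18.11 E0.6096
G1 X-4.18 Y12.94 E0.7451
G1 X-5.04 Y14.17 E0.7677
G1 X-8.32 Y11.88 E0.8279

At z = 2.16 mm: the cube is present — its section is the full 15×14.5 rectangle; the 12×25.5 cube at (13, -2.5) contributes its full rectangle; the cube at (4, 13) is present — its section is the full 10.5×20.5 rectangle; the cube at (3, -2) (footprint 16.5×9) is included at this height; Taking the first minus the rest: starting from the 15×14.5 cube, the 12×25.5 cube at (13, -2.5) partially overlaps it — only the 29.00 mm² overlap (of its 306.00 mm²) is removed, clipping the outline; the 10.5×20.5 cube at (4, 13) partially overlaps it — only the 13.50 mm² overlap (of its 215.25 mm²) is removed, clipping the outline; the 16.5×9 cube at (3, -2) partially overlaps it — only the 70.00 mm² overlap (of its 148.50 mm²) is removed, clipping the outline — 1 connected region; (rotated 35° about Z; rotation is an isometry so areas/perimeters/island counts are preserved). The outline is a single polygon with 8 vertices. Extrusion per mm of travel: 0.8 × 0.12 / (π × 1.425²) = 0.015048. Accumulating E over each segment gives final E = 0.8279.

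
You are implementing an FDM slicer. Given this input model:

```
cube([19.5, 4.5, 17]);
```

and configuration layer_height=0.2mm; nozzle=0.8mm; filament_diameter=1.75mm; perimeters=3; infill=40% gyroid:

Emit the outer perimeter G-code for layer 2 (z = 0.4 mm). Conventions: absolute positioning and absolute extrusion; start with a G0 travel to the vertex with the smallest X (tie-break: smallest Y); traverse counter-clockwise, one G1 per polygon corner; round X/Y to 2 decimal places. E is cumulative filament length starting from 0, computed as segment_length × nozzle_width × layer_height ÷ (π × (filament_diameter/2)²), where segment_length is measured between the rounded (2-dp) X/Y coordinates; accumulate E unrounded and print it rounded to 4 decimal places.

G0 X0.00 Y0.00 Z0.40
G1 X19.50 Y0.00 E1.2971
G1 X19.50 Y4.50 E1.5965
G1 X0.00 Y4.50 E2.8936
G1 X0.00 Y0.00 E3.1930

At z = 0.4 mm: the cube is present — its section is the full 19.5×4.5 rectangle. The outline is a single polygon with 4 vertices. Extrusion per mm of travel: 0.8 × 0.2 / (π × 0.875²) = 0.066520. Accumulating E over each segment gives final E = 3.1930.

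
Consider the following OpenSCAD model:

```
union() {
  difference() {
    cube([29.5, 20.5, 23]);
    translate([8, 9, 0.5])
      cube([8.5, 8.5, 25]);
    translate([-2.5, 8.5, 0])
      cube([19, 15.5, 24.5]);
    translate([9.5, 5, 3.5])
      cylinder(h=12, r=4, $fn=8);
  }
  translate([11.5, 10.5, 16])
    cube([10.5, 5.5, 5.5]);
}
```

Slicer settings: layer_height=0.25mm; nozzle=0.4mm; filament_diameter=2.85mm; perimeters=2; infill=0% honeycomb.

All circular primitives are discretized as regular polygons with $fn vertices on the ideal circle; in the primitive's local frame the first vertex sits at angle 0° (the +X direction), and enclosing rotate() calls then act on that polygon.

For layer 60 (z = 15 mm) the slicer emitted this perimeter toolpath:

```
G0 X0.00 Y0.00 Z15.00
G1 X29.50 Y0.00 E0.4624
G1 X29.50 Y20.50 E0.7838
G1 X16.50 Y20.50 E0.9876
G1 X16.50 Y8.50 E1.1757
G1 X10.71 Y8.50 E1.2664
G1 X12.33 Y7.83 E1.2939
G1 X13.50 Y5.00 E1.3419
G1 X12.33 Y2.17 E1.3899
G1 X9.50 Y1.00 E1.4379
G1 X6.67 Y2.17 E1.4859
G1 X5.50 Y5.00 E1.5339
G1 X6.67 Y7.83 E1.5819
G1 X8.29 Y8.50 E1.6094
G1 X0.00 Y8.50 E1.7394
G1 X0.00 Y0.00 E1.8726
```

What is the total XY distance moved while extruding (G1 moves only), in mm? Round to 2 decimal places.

Sum the Euclidean lengths of each G1 segment: total = 119.46 mm.

119.46 mm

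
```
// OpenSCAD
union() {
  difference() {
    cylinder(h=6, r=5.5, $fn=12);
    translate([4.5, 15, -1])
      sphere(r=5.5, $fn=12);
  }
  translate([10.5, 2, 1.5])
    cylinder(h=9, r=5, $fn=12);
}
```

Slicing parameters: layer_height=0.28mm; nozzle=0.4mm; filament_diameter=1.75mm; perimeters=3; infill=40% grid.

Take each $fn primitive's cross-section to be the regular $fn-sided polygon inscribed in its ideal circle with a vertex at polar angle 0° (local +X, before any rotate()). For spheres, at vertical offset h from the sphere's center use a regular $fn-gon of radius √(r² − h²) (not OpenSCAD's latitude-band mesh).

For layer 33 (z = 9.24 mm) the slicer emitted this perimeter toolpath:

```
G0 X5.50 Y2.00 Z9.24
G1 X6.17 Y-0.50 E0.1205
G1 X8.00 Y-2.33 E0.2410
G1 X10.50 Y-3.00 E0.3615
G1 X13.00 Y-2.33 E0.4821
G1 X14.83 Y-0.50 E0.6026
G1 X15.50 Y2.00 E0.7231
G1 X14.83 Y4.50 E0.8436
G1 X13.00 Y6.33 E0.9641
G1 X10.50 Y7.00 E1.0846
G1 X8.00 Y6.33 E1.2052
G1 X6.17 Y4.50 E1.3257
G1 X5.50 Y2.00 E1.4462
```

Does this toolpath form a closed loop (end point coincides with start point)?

yes

Start point (G0): (5.50, 2.00). End point (last G1): the path returns to the start — closed.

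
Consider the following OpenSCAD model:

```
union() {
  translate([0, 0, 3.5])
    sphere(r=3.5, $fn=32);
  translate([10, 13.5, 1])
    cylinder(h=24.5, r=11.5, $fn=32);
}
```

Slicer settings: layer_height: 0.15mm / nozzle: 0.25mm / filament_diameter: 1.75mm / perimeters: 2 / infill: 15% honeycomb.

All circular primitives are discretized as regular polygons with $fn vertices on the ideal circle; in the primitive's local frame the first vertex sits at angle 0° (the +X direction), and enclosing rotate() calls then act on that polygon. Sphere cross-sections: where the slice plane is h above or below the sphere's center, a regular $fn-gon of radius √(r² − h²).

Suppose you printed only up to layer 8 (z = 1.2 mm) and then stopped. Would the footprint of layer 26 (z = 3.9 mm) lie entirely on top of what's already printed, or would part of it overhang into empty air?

part overhangs

Compare the two slices. At z = 1.2: the sphere: section is a regular 32-gon, circumradius = √(r²−h²) = √(3.5²−2.3²) = 2.638 (area = (32/2)·2.638²·sin(360°/32) = 21.73 mm²); the r=11.5 cylinder at (10, 13.5) contributes a regular 32-gon of circumradius 11.5 (area = (32/2)·11.500²·sin(360°/32) = 412.81 mm²); Combining (union): the 2 present regions are separate (no shared area or edge), so areas and boundary lengths simply add and each stays a separate island — area = 434.54 mm². At z = 3.9: the sphere: section is a regular 32-gon, circumradius = √(r²−h²) = √(3.5²−0.4²) = 3.477 (area = (32/2)·3.477²·sin(360°/32) = 37.74 mm²); the r=11.5 cylinder at (10, 13.5) gives a regular 32-gon of circumradius 11.5 (constant along its height) (area = (32/2)·11.500²·sin(360°/32) = 412.81 mm²); Merging all regions: the 2 present regions are separate (no shared area or edge), so areas and boundary lengths simply add and each stays a separate island — area = 450.55 mm². Checking containment: at z = 3.9 the cross-section extends beyond the z = 1.2 cross-section by about 16.01 mm².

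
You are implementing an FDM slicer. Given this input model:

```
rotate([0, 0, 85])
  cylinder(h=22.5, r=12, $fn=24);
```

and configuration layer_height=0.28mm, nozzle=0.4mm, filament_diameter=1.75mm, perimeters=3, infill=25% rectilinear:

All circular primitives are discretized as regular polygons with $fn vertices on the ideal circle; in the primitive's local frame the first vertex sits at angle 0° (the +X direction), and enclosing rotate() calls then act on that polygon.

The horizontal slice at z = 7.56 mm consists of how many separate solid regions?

1

At z = 7.56 mm: the r=12 cylinder contributes a regular 24-gon of circumradius 12; (whole slice rotated 85° about Z — lengths, areas and connectivity unchanged). The result has 1 disconnected region.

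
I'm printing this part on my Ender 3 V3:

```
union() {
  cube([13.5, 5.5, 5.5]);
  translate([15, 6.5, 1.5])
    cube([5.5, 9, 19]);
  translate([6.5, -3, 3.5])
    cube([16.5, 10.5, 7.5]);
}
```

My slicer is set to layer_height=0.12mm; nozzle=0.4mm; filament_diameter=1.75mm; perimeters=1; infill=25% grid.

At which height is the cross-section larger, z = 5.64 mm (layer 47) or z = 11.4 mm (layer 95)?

layer 47 (z = 5.64 mm)

Layer 47 (z = 5.64): the cube does not reach this height (z outside [0, 5.5]); the cube at (15, 6.5) is present — its section is the full 5.5×9 rectangle (area 49.50 mm²); the 16.5×10.5 cube at (6.5, -3) contributes its full rectangle (area 173.25 mm²); Combining (union): the regions partially overlap — summed areas 222.75 mm² minus the doubly-counted overlap 5.50 mm² gives 217.25 mm² — area = 217.25 mm². So its area = 217.25 mm². Layer 95 (z = 11.4): the cube is absent (z outside [0, 5.5]); the cube at (15, 6.5) (footprint 5.5×9) is included at this height (area 49.50 mm²); the cube at (6.5, -3) is absent (z outside [3.5, 11]); Taking the union: only the 5.5×9 cube at (15, 6.5) is present, so the union is just that shape — area = 49.50 mm². So its area = 49.50 mm². Layer 47 is larger (217.25 vs 49.50 mm²).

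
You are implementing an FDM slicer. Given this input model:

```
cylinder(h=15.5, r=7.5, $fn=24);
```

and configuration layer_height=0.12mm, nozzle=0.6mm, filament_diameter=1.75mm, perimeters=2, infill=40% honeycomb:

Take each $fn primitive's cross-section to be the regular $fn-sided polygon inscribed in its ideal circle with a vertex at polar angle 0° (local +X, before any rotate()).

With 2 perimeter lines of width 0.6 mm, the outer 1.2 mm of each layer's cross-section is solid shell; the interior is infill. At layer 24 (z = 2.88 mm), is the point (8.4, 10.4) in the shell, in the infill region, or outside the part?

At z = 2.88 mm: the cylinder: section is a regular 24-gon, circumradius r=7.5. Overall, the cross-section is a single solid region. The nearest boundary edge runs (5.30, 5.30)→(3.75, 6.50); distance from the point to it = 5.93 mm. The point is not inside any of the regions above, so it lies outside the cross-section (5.93 mm from the nearest boundary).

outside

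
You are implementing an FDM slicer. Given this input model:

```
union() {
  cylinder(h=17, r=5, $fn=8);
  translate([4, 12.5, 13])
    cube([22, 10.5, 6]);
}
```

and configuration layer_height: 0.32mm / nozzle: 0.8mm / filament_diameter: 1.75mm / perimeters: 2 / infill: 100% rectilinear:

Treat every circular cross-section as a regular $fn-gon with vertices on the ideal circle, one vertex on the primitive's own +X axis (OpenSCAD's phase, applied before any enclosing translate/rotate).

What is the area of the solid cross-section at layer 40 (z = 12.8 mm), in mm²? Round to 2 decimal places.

70.71 mm²

At z = 12.8 mm: the r=5 cylinder contributes a regular 8-gon of circumradius 5 (area = (8/2)·5.000²·sin(360°/8) = 70.71 mm²); the cube at (4, 12.5) does not reach this height (z outside [13, 19]); Merging all regions: only the r=5 cylinder is present, so the union is just that shape — area = 70.71 mm². Overall, the cross-section is a single solid region. Net area = 70.71 mm².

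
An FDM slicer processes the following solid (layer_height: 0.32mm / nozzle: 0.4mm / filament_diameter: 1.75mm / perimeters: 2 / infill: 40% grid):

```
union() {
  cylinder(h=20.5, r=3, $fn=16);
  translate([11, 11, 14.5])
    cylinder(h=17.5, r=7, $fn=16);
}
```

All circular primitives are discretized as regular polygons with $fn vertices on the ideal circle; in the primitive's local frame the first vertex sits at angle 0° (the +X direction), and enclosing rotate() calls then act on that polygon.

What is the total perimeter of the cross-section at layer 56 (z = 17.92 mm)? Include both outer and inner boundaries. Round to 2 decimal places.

62.43 mm

At z = 17.92 mm: the r=3 cylinder gives a regular 16-gon of circumradius 3 (constant along its height) (perimeter = 2·16·3.000·sin(180°/16) = 18.73 mm); the r=7 cylinder at (11, 11) contributes a regular 16-gon of circumradius 7 (perimeter = 2·16·7.000·sin(180°/16) = 43.70 mm); Merging all regions: the 2 present regions are separate (no shared area or edge), so areas and boundary lengths simply add and each stays a separate island — boundary = 62.43 mm. Overall, the cross-section has 2 separate islands. Total boundary length (outer) = 62.43 mm.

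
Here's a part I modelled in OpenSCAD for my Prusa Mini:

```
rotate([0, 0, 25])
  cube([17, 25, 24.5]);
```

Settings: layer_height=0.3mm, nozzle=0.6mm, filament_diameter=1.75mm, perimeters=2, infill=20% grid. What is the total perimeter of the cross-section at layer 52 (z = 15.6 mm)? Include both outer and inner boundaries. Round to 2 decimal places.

At z = 15.6 mm: the cube is present — its section is the full 17×25 rectangle (perimeter 84.00 mm); (whole slice rotated 25° about Z — lengths, areas and connectivity unchanged). Overall, the cross-section is a single solid region. Total boundary length (outer) = 84.00 mm.

84.00 mm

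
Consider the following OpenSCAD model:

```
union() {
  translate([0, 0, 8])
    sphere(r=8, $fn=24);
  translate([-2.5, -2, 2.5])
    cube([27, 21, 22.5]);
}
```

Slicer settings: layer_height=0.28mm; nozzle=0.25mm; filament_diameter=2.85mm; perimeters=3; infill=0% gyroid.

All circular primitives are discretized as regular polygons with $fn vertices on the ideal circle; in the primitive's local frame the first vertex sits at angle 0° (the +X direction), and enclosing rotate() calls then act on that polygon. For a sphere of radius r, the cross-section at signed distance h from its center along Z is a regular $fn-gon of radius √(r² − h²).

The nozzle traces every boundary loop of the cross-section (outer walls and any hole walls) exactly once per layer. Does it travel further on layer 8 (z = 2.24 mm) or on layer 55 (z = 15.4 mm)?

layer 55 (z = 15.4 mm)

Layer 8 (z = 2.24): the sphere: section is a regular 24-gon, circumradius = √(r²−h²) = √(8²−5.76²) = 5.552 (perimeter = 2·24·5.552·sin(180°/24) = 34.78 mm); the cube at (-2.5, -2) does not reach this height (z outside [2.5, 25]); Combining (union): only the r=8 sphere is present, so the union is just that shape — boundary = 34.78 mm. So its perimeter = 34.78 mm. Layer 55 (z = 15.4): the r=8 sphere slices to a regular 24-gon of circumradius 3.040 (√(r²−h²) with h=7.4 from center) (perimeter = 2·24·3.040·sin(180°/24) = 19.04 mm); the cube at (-2.5, -2) is present — its section is the full 27×21 rectangle (perimeter 96.00 mm); Merging all regions: the regions partially overlap (shared area 24.28 mm²), so the edge portions inside another operand are dropped and the merged outline is re-measured after clipping — boundary = 96.83 mm. So its perimeter = 96.83 mm. Layer 55 is larger (96.83 vs 34.78 mm).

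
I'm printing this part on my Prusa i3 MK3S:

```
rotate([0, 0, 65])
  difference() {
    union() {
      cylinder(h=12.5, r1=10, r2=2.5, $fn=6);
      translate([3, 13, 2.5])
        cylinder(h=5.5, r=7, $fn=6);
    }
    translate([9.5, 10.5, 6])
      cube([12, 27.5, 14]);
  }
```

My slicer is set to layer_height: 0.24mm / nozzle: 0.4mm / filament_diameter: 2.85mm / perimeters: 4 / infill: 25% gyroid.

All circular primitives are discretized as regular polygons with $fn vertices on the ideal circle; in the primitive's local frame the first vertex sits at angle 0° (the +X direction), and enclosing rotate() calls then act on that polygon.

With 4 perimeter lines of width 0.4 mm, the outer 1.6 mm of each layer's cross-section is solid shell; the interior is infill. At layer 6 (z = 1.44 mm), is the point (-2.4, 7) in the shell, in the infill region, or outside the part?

shell

At z = 1.44 mm: the cone: at t=0.115 of its height the radius interpolates to r₁+(r₂−r₁)t = 9.136, giving a regular 6-gon of that circumradius; the cylinder at (3, 13) does not reach this height (z outside [2.5, 8]); Combining (union): only the cone is present, so the union is just that shape — 1 connected region; the cube at (9.5, 10.5) does not reach this height (z outside [6, 20]); Subtracting the remaining from the first: none of the subtracted shapes is present at this height, so the result so far is unchanged — 1 connected region; (rotated 65° about Z; rotation is an isometry so areas/perimeters/island counts are preserved). Overall, the cross-section is a single solid region. Undo the 65° rotation: the query point maps to (5.330, 5.133) in the un-rotated model frame. The nearest boundary edge runs (9.14, 0.00)→(4.57, 7.91); distance from the point to it = 0.73 mm. The point is inside the cross-section, 0.73 mm from the nearest boundary — within the 1.6 mm shell band (4 × 0.4).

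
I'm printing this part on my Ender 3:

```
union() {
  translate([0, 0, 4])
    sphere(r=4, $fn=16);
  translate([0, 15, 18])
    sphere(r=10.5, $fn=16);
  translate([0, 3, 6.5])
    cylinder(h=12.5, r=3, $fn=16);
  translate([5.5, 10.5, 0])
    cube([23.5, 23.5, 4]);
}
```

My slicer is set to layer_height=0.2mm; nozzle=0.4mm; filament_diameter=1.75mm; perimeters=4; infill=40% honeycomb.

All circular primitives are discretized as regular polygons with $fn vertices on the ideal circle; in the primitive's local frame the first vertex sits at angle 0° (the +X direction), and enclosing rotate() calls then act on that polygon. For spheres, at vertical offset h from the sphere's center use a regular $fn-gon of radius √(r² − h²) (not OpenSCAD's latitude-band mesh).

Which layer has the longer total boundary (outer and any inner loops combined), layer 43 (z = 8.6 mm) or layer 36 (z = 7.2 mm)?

layer 43 (z = 8.6 mm)

Layer 43 (z = 8.6): the sphere does not reach this height (|z−center|=4.600 > r=4); the r=10.5 sphere at (0, 15) contributes a regular 16-gon of circumradius √(10.5²−9.4²) = 4.679 (perimeter = 2·16·4.679·sin(180°/16) = 29.21 mm); the cylinder at (0, 3): section is a regular 16-gon, circumradius r=3 (perimeter = 2·16·3.000·sin(180°/16) = 18.73 mm); the cube at (5.5, 10.5) is not intersected at this z (z outside [0, 4]); Taking the union: the 2 present regions are separate (no shared area or edge), so areas and boundary lengths simply add and each stays a separate island — boundary = 47.94 mm. So its perimeter = 47.94 mm. Layer 36 (z = 7.2): the sphere: section is a regular 16-gon, circumradius = √(r²−h²) = √(4²−3.2²) = 2.400 (perimeter = 2·16·2.400·sin(180°/16) = 14.98 mm); the sphere at (0, 15) does not reach this height (|z−center|=10.800 > r=10.5); the r=3 cylinder at (0, 3) contributes a regular 16-gon of circumradius 3 (perimeter = 2·16·3.000·sin(180°/16) = 18.73 mm); the cube at (5.5, 10.5) is absent (z outside [0, 4]); Combining (union): the regions partially overlap (shared area 7.13 mm²), so the edge portions inside another operand are dropped and the merged outline is re-measured after clipping — boundary = 23.32 mm. So its perimeter = 23.32 mm. Layer 43 is larger (47.94 vs 23.32 mm).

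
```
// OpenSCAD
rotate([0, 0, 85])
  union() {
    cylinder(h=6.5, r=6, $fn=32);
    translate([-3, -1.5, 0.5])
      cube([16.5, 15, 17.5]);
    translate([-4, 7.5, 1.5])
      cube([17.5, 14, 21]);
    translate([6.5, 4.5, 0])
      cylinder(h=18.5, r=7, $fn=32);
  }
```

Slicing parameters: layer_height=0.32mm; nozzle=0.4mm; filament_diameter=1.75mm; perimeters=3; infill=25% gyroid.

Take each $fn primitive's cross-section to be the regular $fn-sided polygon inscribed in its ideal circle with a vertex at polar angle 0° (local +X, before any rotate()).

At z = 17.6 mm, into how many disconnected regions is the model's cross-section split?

1

At z = 17.6 mm: the cylinder is absent (z outside [0, 6.5]); the cube at (-3, -1.5) (footprint 16.5×15) is included at this height; the cube at (-4, 7.5) is present — its section is the full 17.5×14 rectangle; the r=7 cylinder at (6.5, 4.5) contributes a regular 32-gon of circumradius 7; Combining (union): the regions partially overlap (shared area 247.24 mm²), so overlapping operands fuse into one piece — 1 connected region; (whole slice rotated 85° about Z — lengths, areas and connectivity unchanged). The result has 1 disconnected region.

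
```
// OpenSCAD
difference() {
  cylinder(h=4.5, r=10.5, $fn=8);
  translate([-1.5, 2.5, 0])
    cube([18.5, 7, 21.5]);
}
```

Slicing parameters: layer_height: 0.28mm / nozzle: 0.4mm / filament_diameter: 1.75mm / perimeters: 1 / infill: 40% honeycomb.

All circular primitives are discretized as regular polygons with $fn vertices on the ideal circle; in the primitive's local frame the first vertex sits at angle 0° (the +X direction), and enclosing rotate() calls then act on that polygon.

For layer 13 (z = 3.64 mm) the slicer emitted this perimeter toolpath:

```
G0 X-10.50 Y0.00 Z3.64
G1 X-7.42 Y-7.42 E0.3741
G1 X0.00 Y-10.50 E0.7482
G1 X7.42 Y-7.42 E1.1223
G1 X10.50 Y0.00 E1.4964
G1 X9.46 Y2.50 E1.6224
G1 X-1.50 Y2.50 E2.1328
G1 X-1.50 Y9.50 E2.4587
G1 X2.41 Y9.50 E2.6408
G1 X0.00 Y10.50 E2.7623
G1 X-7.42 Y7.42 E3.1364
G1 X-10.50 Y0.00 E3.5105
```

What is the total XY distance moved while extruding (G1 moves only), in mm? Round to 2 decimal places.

75.39 mm

Sum the Euclidean lengths of each G1 segment: total = 75.39 mm.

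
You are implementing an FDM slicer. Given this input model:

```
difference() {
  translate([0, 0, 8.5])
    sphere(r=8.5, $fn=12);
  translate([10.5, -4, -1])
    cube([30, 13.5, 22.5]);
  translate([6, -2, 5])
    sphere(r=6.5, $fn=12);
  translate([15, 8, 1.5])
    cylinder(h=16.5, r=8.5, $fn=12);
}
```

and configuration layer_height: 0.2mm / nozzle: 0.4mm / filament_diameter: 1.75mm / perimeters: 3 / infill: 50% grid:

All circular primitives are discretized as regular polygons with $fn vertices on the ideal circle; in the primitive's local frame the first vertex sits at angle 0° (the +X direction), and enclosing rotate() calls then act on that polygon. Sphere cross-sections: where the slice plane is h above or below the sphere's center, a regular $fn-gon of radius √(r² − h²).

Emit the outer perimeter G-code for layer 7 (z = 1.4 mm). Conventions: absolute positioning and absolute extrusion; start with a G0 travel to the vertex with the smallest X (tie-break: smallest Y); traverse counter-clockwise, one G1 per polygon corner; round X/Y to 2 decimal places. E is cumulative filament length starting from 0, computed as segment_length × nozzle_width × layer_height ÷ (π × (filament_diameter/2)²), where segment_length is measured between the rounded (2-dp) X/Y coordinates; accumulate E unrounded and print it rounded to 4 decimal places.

At z = 1.4 mm: the r=8.5 sphere contributes a regular 12-gon of circumradius √(8.5²−7.1²) = 4.673; the cube at (10.5, -4) is present — its section is the full 30×13.5 rectangle; the r=6.5 sphere at (6, -2) contributes a regular 12-gon of circumradius √(6.5²−3.6²) = 5.412; the cylinder at (15, 8) does not reach this height (z outside [1.5, 18]); Subtracting the remaining from the first: starting from the r=8.5 sphere, the 30×13.5 cube at (10.5, -4) misses the remaining region (no effect); the r=6.5 sphere at (6, -2) partially overlaps it — only the 18.49 mm² overlap (of its 87.87 mm²) is removed, clipping the outline — 1 connected region. The outline is a single polygon with 13 vertices. Extrusion per mm of travel: 0.4 × 0.2 / (π × 0.875²) = 0.033260. Accumulating E over each segment gives final E = 0.9436.

G0 X-4.67 Y0.00 Z1.40
G1 X-4.05 Y-2.34 E0.0805
G1 X-2.34 Y-4.05 E0.1609
G1 X0.00 Y-4.67 E0.2415
G1 X1.22 Y-4.35 E0.2834
G1 X0.59 Y-2.00 E0.3643
G1 X1.31 Y0.71 E0.4576
G1 X3.29 Y2.69 E0.5507
G1 X3.61 Y2.77 E0.5617
G1 X2.34 Y4.05 E0.6217
G1 X0.00 Y4.67 E0.7022
G1 X-2.34 Y4.05 E0.7827
G1 X-4.05 Y2.34 E0.8631
G1 X-4.67 Y0.00 E0.9436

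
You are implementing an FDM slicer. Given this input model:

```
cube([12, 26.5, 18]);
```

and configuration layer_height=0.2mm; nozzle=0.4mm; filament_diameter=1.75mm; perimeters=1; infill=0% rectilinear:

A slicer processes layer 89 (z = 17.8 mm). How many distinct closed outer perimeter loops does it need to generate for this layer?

At z = 17.8 mm: the cube (footprint 12×26.5) is included at this height. The result has 1 disconnected region.

1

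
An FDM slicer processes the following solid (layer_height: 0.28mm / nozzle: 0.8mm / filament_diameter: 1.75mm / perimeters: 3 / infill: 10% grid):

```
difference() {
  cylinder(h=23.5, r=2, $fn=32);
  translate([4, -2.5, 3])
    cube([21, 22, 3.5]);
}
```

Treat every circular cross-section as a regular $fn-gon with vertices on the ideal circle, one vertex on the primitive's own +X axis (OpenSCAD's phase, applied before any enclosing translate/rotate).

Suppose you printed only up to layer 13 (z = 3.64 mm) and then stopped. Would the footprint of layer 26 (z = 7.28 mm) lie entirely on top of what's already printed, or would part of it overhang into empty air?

Compare the two slices. At z = 3.64: the r=2 cylinder gives a regular 32-gon of circumradius 2 (constant along its height) (area = (32/2)·2.000²·sin(360°/32) = 12.49 mm²); the cube at (4, -2.5) is present — its section is the full 21×22 rectangle (area 462.00 mm²); Taking the first minus the rest: starting from the r=2 cylinder (12.49 mm²), the 21×22 cube at (4, -2.5) misses the remaining region (no effect) — area = 12.49 mm². At z = 7.28: the cylinder: section is a regular 32-gon, circumradius r=2 (area = (32/2)·2.000²·sin(360°/32) = 12.49 mm²); the cube at (4, -2.5) is not intersected at this z (z outside [3, 6.5]); Taking the first minus the rest: none of the subtracted shapes is present at this height, so the r=2 cylinder is unchanged — area = 12.49 mm². Checking containment: the cross-section at z = 7.28 is a subset of the cross-section at z = 3.64.

entirely on top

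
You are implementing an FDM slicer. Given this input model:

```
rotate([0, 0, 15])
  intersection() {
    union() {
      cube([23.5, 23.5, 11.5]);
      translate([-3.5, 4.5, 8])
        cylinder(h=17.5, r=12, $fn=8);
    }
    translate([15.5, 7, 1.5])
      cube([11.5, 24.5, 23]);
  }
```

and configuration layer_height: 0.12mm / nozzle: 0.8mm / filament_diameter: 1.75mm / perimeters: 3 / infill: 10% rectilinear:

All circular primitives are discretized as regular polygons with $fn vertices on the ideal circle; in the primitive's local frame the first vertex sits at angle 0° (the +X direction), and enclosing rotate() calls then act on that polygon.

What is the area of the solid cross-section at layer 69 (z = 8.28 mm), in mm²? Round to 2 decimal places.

At z = 8.28 mm: the cube (footprint 23.5×23.5) is included at this height (area 552.25 mm²); the cylinder at (-3.5, 4.5): section is a regular 8-gon, circumradius r=12 (area = (8/2)·12.000²·sin(360°/8) = 407.29 mm²); Taking the union: the regions partially overlap — summed areas 959.54 mm² minus the doubly-counted overlap 96.42 mm² gives 863.13 mm² — area = 863.13 mm²; the 11.5×24.5 cube at (15.5, 7) contributes its full rectangle (area 281.75 mm²); After intersecting: the 11.5×24.5 cube at (15.5, 7) partially overlaps the result so far; clipping to the common part keeps 132.00 mm² — area = 132.00 mm²; (whole slice rotated 15° about Z — lengths, areas and connectivity unchanged). Overall, the cross-section is a single solid region. Net area = 132.00 mm².

132.00 mm²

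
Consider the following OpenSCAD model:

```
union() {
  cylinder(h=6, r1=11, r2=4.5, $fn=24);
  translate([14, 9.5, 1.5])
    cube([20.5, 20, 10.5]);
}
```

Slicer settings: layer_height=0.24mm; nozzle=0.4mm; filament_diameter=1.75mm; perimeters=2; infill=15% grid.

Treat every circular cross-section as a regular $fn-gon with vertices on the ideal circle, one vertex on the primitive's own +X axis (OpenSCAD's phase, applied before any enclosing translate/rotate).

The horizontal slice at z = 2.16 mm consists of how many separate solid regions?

2

At z = 2.16 mm: the cone: at t=0.360 of its height the radius interpolates to r₁+(r₂−r₁)t = 8.660, giving a regular 24-gon of that circumradius; the 20.5×20 cube at (14, 9.5) contributes its full rectangle; Merging all regions: the 2 present regions are separate (no shared area or edge), so areas and boundary lengths simply add and each stays a separate island — 2 connected regions. The result has 2 disconnected regions.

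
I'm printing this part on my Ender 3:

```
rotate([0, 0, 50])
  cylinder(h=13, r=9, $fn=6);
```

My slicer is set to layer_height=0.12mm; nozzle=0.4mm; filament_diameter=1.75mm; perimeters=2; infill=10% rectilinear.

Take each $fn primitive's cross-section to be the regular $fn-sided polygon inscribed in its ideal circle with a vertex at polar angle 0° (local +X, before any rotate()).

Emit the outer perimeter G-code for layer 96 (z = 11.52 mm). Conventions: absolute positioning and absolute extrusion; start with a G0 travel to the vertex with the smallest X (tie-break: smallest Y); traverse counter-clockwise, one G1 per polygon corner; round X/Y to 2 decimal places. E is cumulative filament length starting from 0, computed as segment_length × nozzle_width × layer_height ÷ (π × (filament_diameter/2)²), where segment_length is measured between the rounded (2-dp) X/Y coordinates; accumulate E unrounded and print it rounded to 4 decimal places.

At z = 11.52 mm: the r=9 cylinder contributes a regular 6-gon of circumradius 9; (rotated 50° about Z; rotation is an isometry so areas/perimeters/island counts are preserved). The outline is a single polygon with 6 vertices. Extrusion per mm of travel: 0.4 × 0.12 / (π × 0.875²) = 0.019956. Accumulating E over each segment gives final E = 1.0776.

G0 X-8.86 Y1.56 Z11.52
G1 X-5.79 Y-6.89 E0.1794
G1 X3.08 Y-8.46 E0.3592
G1 X8.86 Y-1.56 E0.5388
G1 X5.79 Y6.89 E0.7182
G1 X-3.08 Y8.46 E0.8980
G1 X-8.86 Y1.56 E1.0776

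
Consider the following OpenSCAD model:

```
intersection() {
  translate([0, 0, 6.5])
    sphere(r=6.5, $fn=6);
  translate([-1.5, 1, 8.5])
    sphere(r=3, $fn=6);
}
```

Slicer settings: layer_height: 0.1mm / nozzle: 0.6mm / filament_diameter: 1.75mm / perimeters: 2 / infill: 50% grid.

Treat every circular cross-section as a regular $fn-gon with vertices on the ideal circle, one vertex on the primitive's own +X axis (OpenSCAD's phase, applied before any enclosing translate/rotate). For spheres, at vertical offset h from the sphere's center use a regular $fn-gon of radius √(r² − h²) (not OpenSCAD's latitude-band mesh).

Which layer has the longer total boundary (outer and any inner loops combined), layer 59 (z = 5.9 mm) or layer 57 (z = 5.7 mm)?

layer 59 (z = 5.9 mm)

Layer 59 (z = 5.9): the r=6.5 sphere contributes a regular 6-gon of circumradius √(6.5²−0.6²) = 6.472 (perimeter = 2·6·6.472·sin(180°/6) = 38.83 mm); the r=3 sphere at (-1.5, 1) slices to a regular 6-gon of circumradius 1.497 (√(r²−h²) with h=2.6 from center) (perimeter = 2·6·1.497·sin(180°/6) = 8.98 mm); Keeping only the common overlap: the r=3 sphere at (-1.5, 1) lies inside the r=6.5 sphere, so the common part is the r=3 sphere at (-1.5, 1) itself — boundary = 8.98 mm. So its perimeter = 8.98 mm. Layer 57 (z = 5.7): the r=6.5 sphere contributes a regular 6-gon of circumradius √(6.5²−0.8²) = 6.451 (perimeter = 2·6·6.451·sin(180°/6) = 38.70 mm); the sphere at (-1.5, 1): section is a regular 6-gon, circumradius = √(r²−h²) = √(3²−2.8²) = 1.077 (perimeter = 2·6·1.077·sin(180°/6) = 6.46 mm); After intersecting: the r=3 sphere at (-1.5, 1) lies inside the r=6.5 sphere, so the common part is the r=3 sphere at (-1.5, 1) itself — boundary = 6.46 mm. So its perimeter = 6.46 mm. Layer 59 is larger (8.98 vs 6.46 mm).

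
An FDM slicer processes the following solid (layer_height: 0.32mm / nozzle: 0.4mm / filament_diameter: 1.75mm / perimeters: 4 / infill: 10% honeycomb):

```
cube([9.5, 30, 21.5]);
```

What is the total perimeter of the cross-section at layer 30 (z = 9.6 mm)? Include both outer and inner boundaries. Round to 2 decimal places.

79.00 mm

At z = 9.6 mm: the cube is present — its section is the full 9.5×30 rectangle (perimeter 79.00 mm). Overall, the cross-section is a single solid region. Total boundary length (outer) = 79.00 mm.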